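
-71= -71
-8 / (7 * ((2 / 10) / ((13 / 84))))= -130 / 147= -0.88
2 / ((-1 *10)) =-1 / 5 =-0.20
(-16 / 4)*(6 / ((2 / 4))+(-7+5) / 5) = -232 / 5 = -46.40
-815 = -815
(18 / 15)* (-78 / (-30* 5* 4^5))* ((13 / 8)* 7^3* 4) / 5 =0.27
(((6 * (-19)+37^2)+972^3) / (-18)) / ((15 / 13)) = -11938306939 / 270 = -44215951.63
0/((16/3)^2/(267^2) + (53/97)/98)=0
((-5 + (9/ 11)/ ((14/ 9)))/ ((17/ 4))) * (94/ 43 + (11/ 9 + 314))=-15388126/ 46053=-334.14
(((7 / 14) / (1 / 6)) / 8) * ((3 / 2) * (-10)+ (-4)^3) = -237 / 8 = -29.62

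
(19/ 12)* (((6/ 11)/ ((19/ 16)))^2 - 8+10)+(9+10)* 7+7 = 1979449/ 13794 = 143.50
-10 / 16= -5 / 8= -0.62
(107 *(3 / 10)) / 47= 321 / 470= 0.68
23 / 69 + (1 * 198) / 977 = 1571 / 2931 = 0.54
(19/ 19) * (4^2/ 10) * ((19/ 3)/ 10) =76/ 75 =1.01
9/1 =9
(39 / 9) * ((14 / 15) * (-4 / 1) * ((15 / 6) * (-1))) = 364 / 9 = 40.44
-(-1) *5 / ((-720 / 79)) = -79 / 144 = -0.55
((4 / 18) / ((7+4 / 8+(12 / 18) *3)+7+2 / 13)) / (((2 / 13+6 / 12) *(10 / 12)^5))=1168128 / 23003125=0.05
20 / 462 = 10 / 231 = 0.04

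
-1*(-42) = 42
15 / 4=3.75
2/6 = 1/3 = 0.33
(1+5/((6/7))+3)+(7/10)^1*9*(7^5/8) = 3178883/240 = 13245.35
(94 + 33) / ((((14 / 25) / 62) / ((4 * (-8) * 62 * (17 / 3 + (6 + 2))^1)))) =-8006283200 / 21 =-381251580.95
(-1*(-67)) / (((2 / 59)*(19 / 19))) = 3953 / 2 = 1976.50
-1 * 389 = -389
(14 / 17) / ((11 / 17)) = 14 / 11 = 1.27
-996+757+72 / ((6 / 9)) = -131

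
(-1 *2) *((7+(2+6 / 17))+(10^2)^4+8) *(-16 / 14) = 228571468.24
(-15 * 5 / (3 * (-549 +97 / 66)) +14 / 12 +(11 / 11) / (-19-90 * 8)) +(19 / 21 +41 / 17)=28776098975 / 6355847834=4.53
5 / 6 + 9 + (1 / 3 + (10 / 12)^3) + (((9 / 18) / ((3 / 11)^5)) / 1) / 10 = 426547 / 9720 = 43.88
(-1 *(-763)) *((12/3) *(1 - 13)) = -36624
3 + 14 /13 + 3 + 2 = 118 /13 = 9.08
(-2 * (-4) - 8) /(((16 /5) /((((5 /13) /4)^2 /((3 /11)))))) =0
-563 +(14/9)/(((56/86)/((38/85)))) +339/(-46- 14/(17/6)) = -376683043/662490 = -568.59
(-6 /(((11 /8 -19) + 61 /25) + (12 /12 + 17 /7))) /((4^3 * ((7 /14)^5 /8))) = 33600 /16459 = 2.04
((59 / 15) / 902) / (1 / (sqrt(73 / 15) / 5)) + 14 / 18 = 59 * sqrt(1095) / 1014750 + 7 / 9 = 0.78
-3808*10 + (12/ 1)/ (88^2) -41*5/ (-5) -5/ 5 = -73645437/ 1936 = -38040.00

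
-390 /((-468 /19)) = 95 /6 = 15.83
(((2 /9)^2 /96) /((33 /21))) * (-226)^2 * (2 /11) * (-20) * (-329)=588140140 /29403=20002.73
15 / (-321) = -5 / 107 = -0.05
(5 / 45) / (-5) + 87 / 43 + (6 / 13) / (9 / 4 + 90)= 2068936 / 1031355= 2.01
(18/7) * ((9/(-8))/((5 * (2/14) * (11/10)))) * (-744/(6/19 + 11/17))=9732636/3421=2844.97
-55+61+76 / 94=320 / 47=6.81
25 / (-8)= -3.12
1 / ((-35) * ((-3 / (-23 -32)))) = -11 / 21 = -0.52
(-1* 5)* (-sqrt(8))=10* sqrt(2)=14.14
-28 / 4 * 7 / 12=-49 / 12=-4.08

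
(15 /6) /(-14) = -5 /28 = -0.18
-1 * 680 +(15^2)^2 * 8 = 404320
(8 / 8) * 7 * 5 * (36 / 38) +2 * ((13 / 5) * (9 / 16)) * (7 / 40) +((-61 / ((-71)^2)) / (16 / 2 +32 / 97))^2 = 66333041079851629 / 1970106639895600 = 33.67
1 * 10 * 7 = 70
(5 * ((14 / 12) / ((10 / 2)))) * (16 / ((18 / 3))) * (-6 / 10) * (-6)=56 / 5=11.20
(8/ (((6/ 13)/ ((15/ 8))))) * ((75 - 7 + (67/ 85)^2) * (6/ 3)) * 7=45116799/ 1445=31222.70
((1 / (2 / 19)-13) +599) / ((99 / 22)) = 397 / 3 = 132.33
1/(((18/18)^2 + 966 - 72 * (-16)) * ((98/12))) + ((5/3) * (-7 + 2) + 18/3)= -726799/311493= -2.33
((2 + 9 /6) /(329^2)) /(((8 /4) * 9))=1 /556668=0.00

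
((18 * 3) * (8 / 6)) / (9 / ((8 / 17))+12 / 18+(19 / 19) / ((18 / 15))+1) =576 / 173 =3.33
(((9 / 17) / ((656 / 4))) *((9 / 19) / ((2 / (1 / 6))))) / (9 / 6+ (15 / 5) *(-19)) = -9 / 3919928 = -0.00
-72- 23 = -95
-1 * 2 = -2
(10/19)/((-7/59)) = -590/133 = -4.44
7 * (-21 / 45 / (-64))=49 / 960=0.05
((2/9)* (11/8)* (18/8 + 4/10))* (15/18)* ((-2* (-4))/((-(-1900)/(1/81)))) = 583/16621200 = 0.00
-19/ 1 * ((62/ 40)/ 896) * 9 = -5301/ 17920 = -0.30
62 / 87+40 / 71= 1.28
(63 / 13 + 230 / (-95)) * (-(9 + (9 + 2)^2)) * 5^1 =-29950 / 19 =-1576.32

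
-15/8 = -1.88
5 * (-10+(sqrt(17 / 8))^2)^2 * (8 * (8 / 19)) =1044.47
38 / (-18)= -19 / 9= -2.11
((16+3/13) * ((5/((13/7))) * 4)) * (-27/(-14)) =56970/169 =337.10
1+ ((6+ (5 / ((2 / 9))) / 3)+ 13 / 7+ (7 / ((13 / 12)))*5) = 8857 / 182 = 48.66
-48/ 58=-0.83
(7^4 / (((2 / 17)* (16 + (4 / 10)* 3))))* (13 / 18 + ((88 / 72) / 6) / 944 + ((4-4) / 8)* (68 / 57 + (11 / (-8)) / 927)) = 7515838295 / 8767872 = 857.20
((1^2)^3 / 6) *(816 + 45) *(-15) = -4305 / 2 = -2152.50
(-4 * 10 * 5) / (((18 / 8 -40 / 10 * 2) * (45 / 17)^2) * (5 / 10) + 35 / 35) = 462400 / 44263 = 10.45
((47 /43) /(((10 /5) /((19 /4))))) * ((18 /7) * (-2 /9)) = -893 /602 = -1.48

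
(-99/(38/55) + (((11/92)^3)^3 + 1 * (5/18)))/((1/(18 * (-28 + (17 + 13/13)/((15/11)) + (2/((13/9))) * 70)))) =-30818158684375887203100731/145779820914724372480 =-211402.09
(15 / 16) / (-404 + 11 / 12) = -45 / 19348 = -0.00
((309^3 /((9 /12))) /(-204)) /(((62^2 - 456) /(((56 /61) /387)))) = -0.14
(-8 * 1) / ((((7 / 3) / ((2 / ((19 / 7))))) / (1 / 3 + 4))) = -208 / 19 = -10.95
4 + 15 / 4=31 / 4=7.75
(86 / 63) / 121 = 86 / 7623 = 0.01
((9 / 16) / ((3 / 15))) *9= 405 / 16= 25.31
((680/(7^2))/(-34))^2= 400/2401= 0.17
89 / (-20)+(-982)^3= -18939323449 / 20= -946966172.45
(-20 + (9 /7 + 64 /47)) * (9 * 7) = -51381 /47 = -1093.21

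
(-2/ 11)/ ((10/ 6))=-6/ 55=-0.11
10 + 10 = 20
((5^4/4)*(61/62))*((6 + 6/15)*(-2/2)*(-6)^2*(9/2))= -4941000/31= -159387.10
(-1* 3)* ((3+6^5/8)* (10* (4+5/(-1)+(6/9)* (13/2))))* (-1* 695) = 67762500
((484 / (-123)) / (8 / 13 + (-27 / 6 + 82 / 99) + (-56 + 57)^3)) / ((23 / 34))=14119248 / 4991299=2.83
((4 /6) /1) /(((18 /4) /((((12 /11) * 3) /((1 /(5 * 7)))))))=560 /33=16.97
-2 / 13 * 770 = -118.46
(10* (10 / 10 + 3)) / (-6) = -20 / 3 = -6.67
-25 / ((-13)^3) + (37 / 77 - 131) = -22077925 / 169169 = -130.51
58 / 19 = 3.05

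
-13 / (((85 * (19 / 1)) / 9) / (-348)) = 40716 / 1615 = 25.21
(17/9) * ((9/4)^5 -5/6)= 2967979/27648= 107.35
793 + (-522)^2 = 273277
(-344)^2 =118336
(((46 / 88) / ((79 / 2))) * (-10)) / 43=-115 / 37367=-0.00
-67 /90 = -0.74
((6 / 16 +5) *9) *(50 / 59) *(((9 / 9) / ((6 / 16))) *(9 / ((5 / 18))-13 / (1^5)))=125130 / 59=2120.85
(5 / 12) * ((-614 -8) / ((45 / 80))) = -12440 / 27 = -460.74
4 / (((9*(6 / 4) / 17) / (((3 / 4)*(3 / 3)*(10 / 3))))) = 340 / 27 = 12.59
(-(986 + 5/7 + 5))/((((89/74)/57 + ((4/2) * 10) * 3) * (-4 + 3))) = 29281356/1772183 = 16.52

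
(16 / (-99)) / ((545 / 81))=-144 / 5995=-0.02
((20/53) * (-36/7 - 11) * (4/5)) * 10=-18080/371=-48.73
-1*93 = -93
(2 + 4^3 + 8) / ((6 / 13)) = 481 / 3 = 160.33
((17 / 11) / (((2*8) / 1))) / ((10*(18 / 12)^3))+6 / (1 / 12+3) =428309 / 219780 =1.95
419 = 419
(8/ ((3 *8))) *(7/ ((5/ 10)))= 14/ 3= 4.67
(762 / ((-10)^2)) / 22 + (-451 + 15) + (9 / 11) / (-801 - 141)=-435.65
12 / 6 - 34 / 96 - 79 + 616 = 25855 / 48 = 538.65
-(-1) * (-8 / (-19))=8 / 19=0.42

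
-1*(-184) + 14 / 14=185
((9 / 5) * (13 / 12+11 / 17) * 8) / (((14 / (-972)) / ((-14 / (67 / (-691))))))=-1422558936 / 5695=-249790.86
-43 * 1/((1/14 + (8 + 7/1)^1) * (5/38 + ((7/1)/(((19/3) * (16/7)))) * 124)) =-45752/963637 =-0.05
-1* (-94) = 94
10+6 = 16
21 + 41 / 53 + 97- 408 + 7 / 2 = -30287 / 106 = -285.73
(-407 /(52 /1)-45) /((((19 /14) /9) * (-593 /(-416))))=-2768976 /11267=-245.76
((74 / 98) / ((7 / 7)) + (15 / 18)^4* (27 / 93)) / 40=195793 / 8749440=0.02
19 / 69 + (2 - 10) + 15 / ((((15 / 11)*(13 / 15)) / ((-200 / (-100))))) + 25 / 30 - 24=-3293 / 598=-5.51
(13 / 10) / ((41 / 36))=1.14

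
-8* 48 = -384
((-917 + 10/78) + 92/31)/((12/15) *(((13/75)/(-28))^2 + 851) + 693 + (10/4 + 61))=-2030272125000/3193015916857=-0.64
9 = 9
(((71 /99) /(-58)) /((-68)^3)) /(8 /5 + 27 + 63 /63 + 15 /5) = 355 /294291372672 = 0.00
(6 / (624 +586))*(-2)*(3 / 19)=-18 / 11495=-0.00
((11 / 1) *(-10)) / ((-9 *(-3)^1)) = -110 / 27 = -4.07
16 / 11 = 1.45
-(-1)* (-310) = -310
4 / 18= 2 / 9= 0.22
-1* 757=-757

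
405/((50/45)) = 729/2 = 364.50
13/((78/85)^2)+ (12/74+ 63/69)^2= 5624173525/338926068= 16.59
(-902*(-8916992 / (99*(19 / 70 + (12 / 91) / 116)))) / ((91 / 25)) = 5301151744000 / 64737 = 81887510.14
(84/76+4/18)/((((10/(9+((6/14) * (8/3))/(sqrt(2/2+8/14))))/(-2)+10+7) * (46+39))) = 5758763/6061501980 - 227 * sqrt(77)/606150198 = 0.00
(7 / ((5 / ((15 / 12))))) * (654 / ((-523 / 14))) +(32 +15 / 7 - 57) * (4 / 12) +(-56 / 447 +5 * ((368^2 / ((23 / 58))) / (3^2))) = 931244949371 / 4909401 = 189686.06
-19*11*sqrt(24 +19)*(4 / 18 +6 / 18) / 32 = -23.79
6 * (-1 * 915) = -5490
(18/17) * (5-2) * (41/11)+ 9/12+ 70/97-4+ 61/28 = 11.49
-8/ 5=-1.60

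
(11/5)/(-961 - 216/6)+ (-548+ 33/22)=-5448627/9970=-546.50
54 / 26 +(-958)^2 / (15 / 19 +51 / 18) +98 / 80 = 253332.83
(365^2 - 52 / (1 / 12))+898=133499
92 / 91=1.01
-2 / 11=-0.18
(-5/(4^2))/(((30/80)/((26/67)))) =-65/201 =-0.32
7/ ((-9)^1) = -7/ 9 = -0.78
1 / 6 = 0.17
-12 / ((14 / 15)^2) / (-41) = 675 / 2009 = 0.34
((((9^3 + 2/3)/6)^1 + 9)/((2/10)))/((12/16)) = 23510/27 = 870.74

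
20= 20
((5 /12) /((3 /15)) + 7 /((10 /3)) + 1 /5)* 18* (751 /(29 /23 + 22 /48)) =163540764 /4745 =34465.91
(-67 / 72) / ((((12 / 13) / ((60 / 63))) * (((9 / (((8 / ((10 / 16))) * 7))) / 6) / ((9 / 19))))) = -13936 / 513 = -27.17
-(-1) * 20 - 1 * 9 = 11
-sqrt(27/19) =-3 * sqrt(57)/19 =-1.19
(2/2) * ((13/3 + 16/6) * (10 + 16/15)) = 1162/15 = 77.47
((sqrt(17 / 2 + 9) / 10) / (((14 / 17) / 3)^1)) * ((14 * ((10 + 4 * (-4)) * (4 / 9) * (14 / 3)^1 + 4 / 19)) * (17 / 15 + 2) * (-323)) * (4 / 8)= 7103909 * sqrt(70) / 450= 132079.04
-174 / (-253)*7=1218 / 253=4.81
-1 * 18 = -18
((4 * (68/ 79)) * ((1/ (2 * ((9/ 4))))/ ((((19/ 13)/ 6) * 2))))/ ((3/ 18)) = 9.42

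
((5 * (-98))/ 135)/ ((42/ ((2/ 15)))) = -14/ 1215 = -0.01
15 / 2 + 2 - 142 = -265 / 2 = -132.50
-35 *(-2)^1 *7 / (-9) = -490 / 9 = -54.44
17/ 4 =4.25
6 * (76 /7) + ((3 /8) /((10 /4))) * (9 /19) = 173469 /2660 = 65.21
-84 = -84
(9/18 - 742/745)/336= -739/500640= -0.00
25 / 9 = 2.78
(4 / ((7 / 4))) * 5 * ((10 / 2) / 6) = 200 / 21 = 9.52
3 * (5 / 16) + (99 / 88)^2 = 141 / 64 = 2.20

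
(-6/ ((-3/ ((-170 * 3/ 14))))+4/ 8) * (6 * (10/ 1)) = -30390/ 7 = -4341.43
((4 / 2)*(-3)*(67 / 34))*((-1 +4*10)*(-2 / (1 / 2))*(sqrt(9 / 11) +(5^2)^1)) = 47780.15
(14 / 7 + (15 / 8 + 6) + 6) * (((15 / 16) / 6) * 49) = 31115 / 256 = 121.54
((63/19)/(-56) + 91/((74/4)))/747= 27331/4201128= 0.01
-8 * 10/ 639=-80/ 639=-0.13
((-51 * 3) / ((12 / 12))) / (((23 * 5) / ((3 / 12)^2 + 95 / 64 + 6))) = -3213 / 320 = -10.04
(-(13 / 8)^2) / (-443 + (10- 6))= 0.01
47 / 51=0.92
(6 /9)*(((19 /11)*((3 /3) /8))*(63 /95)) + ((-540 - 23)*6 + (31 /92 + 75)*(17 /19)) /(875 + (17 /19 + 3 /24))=-4102363 /1113660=-3.68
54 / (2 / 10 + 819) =135 / 2048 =0.07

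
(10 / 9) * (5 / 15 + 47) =52.59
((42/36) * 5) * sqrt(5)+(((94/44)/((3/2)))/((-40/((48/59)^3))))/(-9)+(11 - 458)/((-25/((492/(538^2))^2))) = 645287273709767/295731678861481225+35 * sqrt(5)/6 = 13.05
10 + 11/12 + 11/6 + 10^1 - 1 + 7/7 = 91/4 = 22.75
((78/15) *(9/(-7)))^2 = 54756/1225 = 44.70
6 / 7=0.86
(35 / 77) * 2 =10 / 11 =0.91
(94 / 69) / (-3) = -94 / 207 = -0.45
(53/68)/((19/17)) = 53/76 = 0.70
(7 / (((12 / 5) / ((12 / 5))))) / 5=7 / 5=1.40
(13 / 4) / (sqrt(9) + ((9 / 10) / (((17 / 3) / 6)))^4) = 678608125 / 798594384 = 0.85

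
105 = 105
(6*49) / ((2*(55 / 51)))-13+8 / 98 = 332538 / 2695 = 123.39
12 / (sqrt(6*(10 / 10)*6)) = 2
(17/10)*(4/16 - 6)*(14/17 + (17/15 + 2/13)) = -160931/7800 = -20.63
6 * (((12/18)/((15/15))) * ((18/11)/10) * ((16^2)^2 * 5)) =2359296/11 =214481.45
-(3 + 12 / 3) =-7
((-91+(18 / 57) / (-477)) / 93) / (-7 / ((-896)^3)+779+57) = -28250183041024 / 24136035739126137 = -0.00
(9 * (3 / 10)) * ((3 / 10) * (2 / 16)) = 81 / 800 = 0.10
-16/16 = -1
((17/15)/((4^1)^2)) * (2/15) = 17/1800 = 0.01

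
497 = 497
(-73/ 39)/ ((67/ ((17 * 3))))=-1241/ 871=-1.42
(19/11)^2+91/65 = 2652/605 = 4.38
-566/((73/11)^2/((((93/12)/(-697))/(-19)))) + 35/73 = 66610197/141143894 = 0.47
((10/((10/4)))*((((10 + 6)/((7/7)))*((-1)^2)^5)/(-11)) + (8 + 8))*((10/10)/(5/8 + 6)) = 896/583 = 1.54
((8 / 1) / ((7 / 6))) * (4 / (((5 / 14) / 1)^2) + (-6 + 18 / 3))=5376 / 25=215.04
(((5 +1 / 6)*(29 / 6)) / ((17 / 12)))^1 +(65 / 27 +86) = 106.03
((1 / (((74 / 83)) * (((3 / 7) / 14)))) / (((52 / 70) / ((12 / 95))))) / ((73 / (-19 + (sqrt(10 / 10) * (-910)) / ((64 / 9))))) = -133889707 / 10674352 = -12.54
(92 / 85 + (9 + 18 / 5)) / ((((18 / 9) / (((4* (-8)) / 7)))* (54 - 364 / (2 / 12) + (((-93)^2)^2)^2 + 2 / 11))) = -204688 / 36624629442562934885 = -0.00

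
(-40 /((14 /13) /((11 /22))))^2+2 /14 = 16907 /49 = 345.04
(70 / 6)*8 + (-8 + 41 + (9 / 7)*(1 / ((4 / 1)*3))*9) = 10693 / 84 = 127.30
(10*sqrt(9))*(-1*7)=-210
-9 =-9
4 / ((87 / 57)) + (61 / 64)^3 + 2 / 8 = 28405937 / 7602176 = 3.74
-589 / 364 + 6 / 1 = 1595 / 364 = 4.38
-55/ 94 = -0.59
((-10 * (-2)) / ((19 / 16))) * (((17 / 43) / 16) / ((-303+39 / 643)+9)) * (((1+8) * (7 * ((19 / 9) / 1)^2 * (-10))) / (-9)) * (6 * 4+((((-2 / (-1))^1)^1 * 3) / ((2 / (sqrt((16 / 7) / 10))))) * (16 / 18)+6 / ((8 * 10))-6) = -1751856715 / 219432483-132920960 * sqrt(70) / 1974892347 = -8.55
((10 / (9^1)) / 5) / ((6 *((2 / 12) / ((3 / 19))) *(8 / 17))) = 0.07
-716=-716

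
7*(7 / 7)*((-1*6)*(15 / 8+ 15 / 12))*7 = -3675 / 4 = -918.75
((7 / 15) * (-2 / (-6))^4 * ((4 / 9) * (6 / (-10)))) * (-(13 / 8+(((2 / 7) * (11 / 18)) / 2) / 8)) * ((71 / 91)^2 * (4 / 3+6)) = 91438699 / 8149746150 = 0.01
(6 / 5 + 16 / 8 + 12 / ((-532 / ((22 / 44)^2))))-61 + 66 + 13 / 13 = 24457 / 2660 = 9.19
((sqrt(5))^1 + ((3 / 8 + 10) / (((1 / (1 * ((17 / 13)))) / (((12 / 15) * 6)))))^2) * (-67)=-1200525363 / 4225-67 * sqrt(5)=-284297.83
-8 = -8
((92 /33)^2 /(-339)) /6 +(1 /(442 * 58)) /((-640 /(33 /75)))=-1735877014643 /454275252288000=-0.00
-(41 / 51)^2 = -1681 / 2601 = -0.65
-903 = -903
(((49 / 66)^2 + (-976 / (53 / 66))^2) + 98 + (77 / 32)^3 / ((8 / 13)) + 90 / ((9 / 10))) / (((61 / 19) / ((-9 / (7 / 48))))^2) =34642765529025593408001 / 63458940396544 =545908351.33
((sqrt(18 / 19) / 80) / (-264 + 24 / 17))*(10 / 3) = -17*sqrt(38) / 678528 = -0.00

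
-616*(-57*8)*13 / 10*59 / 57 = 1889888 / 5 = 377977.60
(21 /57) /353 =7 /6707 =0.00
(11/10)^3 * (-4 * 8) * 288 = -1533312/125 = -12266.50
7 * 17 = 119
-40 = -40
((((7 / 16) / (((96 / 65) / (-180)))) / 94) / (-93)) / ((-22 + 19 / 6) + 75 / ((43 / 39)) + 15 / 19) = 5576025 / 45691333504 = 0.00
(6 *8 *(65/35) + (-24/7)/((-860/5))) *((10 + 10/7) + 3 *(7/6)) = 400653/301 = 1331.07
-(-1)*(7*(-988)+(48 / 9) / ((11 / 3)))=-76060 / 11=-6914.55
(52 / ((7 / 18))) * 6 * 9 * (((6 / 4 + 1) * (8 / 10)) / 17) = 101088 / 119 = 849.48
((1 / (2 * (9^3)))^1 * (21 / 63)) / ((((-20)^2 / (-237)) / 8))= -79 / 72900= -0.00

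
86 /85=1.01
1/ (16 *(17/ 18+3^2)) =9/ 1432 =0.01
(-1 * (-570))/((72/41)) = 3895/12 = 324.58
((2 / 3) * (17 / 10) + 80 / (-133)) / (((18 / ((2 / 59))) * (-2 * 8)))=-1061 / 16949520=-0.00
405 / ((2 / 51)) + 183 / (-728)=7518237 / 728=10327.25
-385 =-385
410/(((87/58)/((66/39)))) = 18040/39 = 462.56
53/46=1.15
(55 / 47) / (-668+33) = -11 / 5969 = -0.00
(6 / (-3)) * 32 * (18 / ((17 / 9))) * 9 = -93312 / 17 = -5488.94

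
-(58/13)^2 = -3364/169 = -19.91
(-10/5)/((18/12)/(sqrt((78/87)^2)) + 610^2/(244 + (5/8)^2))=-1626664/1239709567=-0.00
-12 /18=-2 /3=-0.67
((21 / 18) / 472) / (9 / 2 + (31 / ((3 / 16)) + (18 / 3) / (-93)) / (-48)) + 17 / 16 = 338755 / 318128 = 1.06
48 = 48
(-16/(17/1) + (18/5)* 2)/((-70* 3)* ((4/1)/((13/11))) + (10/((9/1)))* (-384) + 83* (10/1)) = -10374/509575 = -0.02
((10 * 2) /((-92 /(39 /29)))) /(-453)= 0.00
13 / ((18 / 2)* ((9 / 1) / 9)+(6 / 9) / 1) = 1.34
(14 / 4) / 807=7 / 1614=0.00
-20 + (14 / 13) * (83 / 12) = -979 / 78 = -12.55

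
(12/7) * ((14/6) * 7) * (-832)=-23296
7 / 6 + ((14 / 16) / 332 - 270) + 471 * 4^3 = 238045349 / 7968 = 29875.17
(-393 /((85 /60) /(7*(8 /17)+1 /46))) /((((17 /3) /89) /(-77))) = 125703770346 /112999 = 1112432.59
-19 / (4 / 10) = -95 / 2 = -47.50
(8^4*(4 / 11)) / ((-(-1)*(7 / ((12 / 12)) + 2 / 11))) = 16384 / 79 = 207.39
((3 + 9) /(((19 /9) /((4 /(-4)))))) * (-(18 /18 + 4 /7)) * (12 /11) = 1296 /133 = 9.74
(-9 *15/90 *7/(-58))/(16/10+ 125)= 35/24476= 0.00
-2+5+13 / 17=64 / 17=3.76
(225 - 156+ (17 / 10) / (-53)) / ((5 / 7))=255871 / 2650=96.56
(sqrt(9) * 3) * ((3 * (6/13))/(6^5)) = 1/624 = 0.00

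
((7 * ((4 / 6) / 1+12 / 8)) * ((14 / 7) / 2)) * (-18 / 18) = -91 / 6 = -15.17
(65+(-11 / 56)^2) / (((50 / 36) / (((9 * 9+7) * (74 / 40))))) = 747109143 / 98000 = 7623.56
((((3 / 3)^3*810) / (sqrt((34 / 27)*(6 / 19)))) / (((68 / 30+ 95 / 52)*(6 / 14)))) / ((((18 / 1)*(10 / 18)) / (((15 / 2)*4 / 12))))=552825*sqrt(323) / 54281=183.04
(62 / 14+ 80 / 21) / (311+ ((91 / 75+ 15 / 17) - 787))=-73525 / 4229596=-0.02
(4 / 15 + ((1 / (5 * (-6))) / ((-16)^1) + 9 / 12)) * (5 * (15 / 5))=489 / 32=15.28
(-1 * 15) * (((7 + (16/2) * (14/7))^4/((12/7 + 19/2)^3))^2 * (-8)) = 70757445944251153920/14976071831449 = 4724699.96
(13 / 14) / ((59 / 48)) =312 / 413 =0.76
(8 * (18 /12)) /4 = 3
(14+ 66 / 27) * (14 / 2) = 1036 / 9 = 115.11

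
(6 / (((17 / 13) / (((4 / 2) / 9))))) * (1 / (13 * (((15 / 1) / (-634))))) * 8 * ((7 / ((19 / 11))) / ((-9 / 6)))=71.65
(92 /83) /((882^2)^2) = 23 /12557189307852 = 0.00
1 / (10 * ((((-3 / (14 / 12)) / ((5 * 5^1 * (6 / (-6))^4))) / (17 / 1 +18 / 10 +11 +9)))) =-679 / 18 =-37.72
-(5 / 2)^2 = -6.25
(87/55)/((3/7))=3.69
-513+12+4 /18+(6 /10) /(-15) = -112684 /225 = -500.82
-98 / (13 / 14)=-1372 / 13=-105.54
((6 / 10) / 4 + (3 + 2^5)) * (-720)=-25308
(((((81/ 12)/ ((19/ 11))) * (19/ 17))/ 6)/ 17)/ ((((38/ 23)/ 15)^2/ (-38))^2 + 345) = 1402528111875/ 11300126499863528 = 0.00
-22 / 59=-0.37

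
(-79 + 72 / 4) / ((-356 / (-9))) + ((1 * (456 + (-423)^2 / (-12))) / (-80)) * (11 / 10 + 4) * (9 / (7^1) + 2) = 6033055743 / 1993600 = 3026.21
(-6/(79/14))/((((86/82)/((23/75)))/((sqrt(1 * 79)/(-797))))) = 26404 * sqrt(79)/67685225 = 0.00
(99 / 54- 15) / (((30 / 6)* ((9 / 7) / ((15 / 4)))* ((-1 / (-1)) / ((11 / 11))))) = -553 / 72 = -7.68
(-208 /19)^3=-8998912 /6859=-1311.99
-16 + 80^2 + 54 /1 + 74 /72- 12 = 231373 /36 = 6427.03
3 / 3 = 1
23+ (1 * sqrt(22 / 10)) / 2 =sqrt(55) / 10+ 23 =23.74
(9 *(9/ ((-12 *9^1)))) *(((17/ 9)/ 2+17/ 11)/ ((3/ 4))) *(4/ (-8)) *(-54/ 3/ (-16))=493/ 352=1.40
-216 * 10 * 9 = -19440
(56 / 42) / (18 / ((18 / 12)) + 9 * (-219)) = -4 / 5877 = -0.00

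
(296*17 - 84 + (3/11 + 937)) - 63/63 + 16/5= 323811/55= 5887.47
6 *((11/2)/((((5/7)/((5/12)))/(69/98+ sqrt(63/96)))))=759/56+ 77 *sqrt(42)/32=29.15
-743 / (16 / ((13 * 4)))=-9659 / 4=-2414.75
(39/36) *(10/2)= 65/12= 5.42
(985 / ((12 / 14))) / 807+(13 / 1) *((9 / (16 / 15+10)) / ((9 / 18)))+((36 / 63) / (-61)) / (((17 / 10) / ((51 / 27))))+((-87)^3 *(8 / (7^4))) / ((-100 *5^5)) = 34588571654614717 / 1532828787656250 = 22.57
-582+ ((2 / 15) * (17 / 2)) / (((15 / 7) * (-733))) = -95986469 / 164925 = -582.00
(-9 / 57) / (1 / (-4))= 12 / 19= 0.63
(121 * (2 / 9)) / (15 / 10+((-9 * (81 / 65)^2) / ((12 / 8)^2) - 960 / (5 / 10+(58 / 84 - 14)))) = 550078100 / 1436780727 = 0.38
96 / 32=3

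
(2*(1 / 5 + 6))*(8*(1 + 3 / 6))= 148.80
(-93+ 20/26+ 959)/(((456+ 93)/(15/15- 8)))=-8764/793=-11.05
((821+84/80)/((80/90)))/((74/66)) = 4882977/5920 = 824.83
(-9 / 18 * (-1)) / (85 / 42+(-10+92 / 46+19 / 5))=-0.23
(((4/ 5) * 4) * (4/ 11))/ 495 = 64/ 27225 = 0.00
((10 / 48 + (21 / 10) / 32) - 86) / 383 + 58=21243143 / 367680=57.78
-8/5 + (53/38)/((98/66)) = -6151/9310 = -0.66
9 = 9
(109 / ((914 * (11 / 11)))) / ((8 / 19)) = 2071 / 7312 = 0.28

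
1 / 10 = 0.10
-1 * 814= -814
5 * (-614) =-3070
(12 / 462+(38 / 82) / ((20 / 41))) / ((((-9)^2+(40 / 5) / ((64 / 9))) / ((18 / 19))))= 6012 / 533995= 0.01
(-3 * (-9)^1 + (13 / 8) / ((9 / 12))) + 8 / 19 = 3373 / 114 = 29.59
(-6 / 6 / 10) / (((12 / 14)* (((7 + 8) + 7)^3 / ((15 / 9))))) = -7 / 383328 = -0.00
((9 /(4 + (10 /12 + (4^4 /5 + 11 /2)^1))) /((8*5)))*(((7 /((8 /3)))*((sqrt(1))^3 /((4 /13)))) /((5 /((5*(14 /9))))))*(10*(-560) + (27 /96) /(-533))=-42121501569 /155004928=-271.74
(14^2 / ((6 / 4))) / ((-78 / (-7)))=1372 / 117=11.73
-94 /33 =-2.85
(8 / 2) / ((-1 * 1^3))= -4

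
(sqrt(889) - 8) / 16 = -1 / 2 + sqrt(889) / 16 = 1.36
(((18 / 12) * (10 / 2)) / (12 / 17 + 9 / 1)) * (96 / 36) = 68 / 33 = 2.06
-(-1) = 1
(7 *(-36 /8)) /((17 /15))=-945 /34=-27.79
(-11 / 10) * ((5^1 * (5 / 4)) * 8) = -55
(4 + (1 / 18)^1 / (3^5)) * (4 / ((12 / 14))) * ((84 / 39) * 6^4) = 54870592 / 1053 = 52108.82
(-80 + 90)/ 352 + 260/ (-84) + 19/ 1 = 58889/ 3696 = 15.93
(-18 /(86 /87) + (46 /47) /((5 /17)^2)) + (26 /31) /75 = -32347073 /4698825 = -6.88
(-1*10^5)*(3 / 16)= -18750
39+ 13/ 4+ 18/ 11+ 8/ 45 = 87247/ 1980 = 44.06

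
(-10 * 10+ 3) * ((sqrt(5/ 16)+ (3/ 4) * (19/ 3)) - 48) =16781/ 4 - 97 * sqrt(5)/ 4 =4141.03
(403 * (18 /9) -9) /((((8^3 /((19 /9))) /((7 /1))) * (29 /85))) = 9010085 /133632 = 67.42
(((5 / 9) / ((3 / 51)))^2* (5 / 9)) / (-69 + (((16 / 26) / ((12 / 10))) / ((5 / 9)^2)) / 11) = -25829375 / 35886483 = -0.72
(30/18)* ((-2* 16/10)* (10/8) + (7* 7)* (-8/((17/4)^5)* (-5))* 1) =-18361940/4259571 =-4.31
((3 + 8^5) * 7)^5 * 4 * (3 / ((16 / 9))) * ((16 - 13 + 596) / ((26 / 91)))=8989536695937852718629355000000.00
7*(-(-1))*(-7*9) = -441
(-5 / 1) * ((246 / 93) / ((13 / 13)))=-410 / 31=-13.23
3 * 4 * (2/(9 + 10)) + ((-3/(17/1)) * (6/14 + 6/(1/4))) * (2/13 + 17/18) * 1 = -204075/58786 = -3.47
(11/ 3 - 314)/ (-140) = 133/ 60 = 2.22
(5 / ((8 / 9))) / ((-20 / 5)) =-45 / 32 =-1.41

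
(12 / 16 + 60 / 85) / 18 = 11 / 136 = 0.08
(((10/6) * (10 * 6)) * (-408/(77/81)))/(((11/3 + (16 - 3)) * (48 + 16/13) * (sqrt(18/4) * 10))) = -53703 * sqrt(2)/30800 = -2.47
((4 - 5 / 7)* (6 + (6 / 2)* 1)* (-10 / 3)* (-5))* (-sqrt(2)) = -3450* sqrt(2) / 7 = -697.01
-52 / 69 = -0.75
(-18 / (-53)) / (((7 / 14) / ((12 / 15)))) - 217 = -216.46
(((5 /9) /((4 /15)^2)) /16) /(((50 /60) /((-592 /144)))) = -2.41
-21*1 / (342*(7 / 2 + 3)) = -7 / 741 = -0.01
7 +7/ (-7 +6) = 0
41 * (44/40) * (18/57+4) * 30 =110946/19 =5839.26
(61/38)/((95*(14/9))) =549/50540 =0.01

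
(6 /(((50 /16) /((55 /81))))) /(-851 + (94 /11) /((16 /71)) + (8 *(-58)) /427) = -6613376 /4130069715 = -0.00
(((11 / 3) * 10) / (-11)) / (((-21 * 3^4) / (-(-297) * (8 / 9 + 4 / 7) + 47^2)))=184990 / 35721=5.18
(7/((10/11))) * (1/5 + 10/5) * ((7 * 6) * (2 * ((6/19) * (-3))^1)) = -1348.07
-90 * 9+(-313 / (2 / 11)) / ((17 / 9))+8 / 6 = -175445 / 102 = -1720.05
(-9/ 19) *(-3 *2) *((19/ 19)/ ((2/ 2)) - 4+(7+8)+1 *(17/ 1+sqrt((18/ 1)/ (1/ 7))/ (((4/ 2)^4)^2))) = 81 *sqrt(14)/ 2432+1566/ 19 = 82.55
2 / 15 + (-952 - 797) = -26233 / 15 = -1748.87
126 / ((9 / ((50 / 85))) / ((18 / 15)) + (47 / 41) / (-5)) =103320 / 10267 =10.06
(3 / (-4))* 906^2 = -615627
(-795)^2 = 632025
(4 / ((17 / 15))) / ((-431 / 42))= -2520 / 7327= -0.34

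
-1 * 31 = -31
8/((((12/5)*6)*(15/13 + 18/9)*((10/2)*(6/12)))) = 0.07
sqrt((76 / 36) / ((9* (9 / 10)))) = sqrt(190) / 27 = 0.51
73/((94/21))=1533/94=16.31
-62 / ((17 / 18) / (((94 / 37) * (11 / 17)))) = -1153944 / 10693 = -107.92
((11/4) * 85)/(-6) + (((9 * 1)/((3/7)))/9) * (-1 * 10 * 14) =-2925/8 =-365.62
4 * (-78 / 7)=-312 / 7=-44.57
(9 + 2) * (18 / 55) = 18 / 5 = 3.60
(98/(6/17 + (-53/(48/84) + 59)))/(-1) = 6664/2271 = 2.93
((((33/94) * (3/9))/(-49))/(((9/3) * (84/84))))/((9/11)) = -121/124362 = -0.00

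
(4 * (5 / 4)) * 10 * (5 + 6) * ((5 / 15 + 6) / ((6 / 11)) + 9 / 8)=252175 / 36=7004.86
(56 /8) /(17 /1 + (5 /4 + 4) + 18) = 4 /23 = 0.17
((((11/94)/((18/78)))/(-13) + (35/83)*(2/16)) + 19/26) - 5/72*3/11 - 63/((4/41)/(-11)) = 47554836283/6694116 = 7103.98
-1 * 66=-66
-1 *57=-57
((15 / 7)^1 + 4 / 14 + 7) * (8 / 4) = 132 / 7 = 18.86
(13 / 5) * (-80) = -208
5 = 5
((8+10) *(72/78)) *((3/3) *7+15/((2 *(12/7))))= 189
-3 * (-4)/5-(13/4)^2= -653/80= -8.16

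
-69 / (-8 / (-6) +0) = -207 / 4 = -51.75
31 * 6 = 186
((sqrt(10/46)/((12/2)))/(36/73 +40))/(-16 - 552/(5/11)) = -365 * sqrt(115)/2509573056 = -0.00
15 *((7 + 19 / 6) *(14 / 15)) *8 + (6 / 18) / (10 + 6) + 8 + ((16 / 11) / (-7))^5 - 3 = 49531426511727 / 43308546512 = 1143.69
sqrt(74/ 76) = sqrt(1406)/ 38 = 0.99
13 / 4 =3.25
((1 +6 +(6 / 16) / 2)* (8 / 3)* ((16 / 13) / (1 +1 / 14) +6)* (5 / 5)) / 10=16031 / 1170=13.70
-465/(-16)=465/16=29.06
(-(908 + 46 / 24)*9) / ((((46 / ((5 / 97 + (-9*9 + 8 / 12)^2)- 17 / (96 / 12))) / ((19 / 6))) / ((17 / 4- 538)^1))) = 19956785710623125 / 10280448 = 1941236968.53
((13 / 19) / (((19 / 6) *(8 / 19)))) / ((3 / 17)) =221 / 76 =2.91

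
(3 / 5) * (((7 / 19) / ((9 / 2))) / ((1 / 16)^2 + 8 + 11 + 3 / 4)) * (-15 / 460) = -896 / 11049545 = -0.00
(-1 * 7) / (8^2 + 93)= -7 / 157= -0.04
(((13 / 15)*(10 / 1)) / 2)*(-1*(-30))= 130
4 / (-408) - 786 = -80173 / 102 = -786.01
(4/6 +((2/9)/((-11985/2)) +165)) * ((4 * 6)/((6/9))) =71478524/11985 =5964.00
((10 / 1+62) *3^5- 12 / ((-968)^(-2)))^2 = 126040858611264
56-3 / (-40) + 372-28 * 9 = 7043 / 40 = 176.08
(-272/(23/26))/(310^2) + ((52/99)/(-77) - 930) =-3917461890614/4212279225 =-930.01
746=746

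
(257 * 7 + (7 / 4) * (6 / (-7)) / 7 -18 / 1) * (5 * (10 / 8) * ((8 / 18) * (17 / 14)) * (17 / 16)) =180126475 / 28224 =6382.03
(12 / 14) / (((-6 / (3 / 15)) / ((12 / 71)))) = -12 / 2485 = -0.00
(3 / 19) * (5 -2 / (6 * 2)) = 29 / 38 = 0.76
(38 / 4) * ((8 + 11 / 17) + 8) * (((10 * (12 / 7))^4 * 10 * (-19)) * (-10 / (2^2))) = 264806496000000 / 40817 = 6487652105.74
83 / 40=2.08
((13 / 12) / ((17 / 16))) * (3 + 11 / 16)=767 / 204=3.76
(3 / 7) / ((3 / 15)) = 15 / 7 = 2.14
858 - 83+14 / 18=6982 / 9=775.78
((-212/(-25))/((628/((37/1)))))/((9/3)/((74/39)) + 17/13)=1886482/10907575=0.17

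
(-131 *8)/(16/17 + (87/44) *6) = -391952/4789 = -81.84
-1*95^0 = -1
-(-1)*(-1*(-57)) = 57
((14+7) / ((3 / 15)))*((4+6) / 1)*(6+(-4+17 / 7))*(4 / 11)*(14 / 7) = 37200 / 11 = 3381.82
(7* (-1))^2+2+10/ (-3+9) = 158/ 3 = 52.67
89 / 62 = 1.44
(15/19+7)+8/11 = 1780/209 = 8.52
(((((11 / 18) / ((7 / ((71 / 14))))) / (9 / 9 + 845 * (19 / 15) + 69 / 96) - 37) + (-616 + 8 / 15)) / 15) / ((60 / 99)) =-542906694341 / 7564399500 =-71.77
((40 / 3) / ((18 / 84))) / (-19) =-560 / 171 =-3.27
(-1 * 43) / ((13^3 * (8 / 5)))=-215 / 17576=-0.01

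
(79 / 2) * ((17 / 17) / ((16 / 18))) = 44.44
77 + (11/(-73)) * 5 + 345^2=8694391/73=119101.25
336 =336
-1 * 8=-8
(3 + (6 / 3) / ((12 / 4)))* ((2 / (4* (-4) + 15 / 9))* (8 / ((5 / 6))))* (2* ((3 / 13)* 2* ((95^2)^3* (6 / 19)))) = -588321122400000 / 559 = -1052452812880.14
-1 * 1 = -1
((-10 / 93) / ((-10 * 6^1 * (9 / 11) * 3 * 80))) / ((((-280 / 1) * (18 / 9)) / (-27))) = 11 / 24998400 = 0.00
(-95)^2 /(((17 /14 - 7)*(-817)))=6650 /3483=1.91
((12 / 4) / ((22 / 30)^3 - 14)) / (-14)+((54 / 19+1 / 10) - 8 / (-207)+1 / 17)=328315115564 / 107456659065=3.06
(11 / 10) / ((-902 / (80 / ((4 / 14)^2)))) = -49 / 41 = -1.20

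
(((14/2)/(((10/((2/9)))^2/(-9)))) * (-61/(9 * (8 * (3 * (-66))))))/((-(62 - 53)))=427/28868400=0.00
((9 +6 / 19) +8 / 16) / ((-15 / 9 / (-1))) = 1119 / 190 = 5.89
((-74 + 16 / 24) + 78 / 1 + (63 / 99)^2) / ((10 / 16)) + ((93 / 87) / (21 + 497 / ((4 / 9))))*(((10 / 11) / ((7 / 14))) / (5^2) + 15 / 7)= 146536948 / 18053805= 8.12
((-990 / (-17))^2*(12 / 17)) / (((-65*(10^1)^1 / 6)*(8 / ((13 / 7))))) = -176418 / 34391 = -5.13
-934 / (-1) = 934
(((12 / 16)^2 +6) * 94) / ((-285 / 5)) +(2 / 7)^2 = -79997 / 7448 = -10.74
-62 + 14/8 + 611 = 2203/4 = 550.75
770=770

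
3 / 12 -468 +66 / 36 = -5591 / 12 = -465.92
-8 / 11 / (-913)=8 / 10043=0.00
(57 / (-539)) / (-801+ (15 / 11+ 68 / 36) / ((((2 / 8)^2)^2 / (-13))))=513 / 56394835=0.00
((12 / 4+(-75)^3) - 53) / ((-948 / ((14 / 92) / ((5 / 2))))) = 590695 / 21804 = 27.09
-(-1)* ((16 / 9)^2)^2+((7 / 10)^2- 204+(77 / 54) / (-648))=-507883019 / 2624400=-193.52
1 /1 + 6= 7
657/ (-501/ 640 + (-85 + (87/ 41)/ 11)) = -7.68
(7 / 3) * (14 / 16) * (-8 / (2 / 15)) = -245 / 2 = -122.50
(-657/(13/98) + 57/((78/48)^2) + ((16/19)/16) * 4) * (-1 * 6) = 95000124/3211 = 29585.84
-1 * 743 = -743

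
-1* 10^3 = -1000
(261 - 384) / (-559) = 123 / 559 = 0.22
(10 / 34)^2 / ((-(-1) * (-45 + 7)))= -0.00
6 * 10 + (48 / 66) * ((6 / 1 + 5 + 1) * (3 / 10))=62.62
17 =17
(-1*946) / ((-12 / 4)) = 946 / 3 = 315.33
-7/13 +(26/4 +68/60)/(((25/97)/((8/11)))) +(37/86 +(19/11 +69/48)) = 907460413/36894000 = 24.60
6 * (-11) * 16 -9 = -1065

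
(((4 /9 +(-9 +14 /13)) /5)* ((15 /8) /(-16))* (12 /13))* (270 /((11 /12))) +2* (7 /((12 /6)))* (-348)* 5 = -90216105 /7436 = -12132.34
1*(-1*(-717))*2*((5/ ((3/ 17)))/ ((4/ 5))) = 101575/ 2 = 50787.50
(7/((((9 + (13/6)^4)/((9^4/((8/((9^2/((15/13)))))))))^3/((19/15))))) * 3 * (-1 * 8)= -55248200138679050084939727552/40678803994140625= -1358156944502.03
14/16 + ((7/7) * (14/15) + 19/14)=2659/840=3.17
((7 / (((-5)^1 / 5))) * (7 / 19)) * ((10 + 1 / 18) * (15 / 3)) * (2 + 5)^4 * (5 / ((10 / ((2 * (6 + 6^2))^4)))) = -147248697798720 / 19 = -7749931463090.53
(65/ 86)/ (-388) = -65/ 33368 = -0.00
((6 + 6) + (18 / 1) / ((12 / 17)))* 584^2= 12789600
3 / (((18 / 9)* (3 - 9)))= -1 / 4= -0.25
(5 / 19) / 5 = 1 / 19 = 0.05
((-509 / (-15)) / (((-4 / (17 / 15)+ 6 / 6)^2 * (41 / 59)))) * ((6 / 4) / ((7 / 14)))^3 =206.07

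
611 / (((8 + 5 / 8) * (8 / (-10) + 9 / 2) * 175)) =9776 / 89355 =0.11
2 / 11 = 0.18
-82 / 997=-0.08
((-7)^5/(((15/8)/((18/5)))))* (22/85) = -17748192/2125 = -8352.09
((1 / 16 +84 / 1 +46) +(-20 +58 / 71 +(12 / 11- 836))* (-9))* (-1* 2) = -97679885 / 6248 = -15633.78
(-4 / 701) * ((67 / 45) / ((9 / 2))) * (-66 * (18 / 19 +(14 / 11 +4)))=278720 / 359613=0.78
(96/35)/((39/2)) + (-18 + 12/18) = -23468/1365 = -17.19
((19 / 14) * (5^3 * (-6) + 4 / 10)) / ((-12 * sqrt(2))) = 17803 * sqrt(2) / 420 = 59.95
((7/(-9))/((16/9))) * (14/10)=-49/80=-0.61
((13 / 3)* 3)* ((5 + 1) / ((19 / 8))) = 624 / 19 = 32.84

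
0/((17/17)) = 0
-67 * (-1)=67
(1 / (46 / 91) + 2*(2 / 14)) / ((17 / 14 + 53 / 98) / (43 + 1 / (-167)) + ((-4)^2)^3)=9159885 / 16572294443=0.00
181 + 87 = 268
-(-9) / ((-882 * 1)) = -1 / 98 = -0.01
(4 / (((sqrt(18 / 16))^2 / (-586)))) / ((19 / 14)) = -262528 / 171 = -1535.25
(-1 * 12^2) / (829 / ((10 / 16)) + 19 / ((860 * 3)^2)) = -958521600 / 8829048979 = -0.11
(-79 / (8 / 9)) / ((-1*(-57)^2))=79 / 2888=0.03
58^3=195112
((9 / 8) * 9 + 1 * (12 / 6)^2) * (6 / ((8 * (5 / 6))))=1017 / 80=12.71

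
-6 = -6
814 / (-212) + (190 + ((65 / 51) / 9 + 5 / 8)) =36378983 / 194616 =186.93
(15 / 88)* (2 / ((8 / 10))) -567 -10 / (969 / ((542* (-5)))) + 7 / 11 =-537.97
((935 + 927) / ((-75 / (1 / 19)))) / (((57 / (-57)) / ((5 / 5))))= 98 / 75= 1.31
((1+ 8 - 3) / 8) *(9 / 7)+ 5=167 / 28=5.96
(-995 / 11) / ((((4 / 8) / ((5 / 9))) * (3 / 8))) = -79600 / 297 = -268.01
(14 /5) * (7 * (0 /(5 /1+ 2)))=0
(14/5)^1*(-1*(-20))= 56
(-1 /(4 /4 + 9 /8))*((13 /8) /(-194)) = 13 /3298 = 0.00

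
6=6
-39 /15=-13 /5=-2.60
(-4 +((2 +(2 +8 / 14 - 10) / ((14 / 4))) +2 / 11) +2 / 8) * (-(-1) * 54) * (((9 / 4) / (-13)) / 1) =1933551 / 56056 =34.49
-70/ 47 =-1.49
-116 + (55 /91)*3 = -10391 /91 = -114.19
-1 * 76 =-76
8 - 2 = 6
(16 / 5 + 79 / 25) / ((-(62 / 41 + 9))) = -6519 / 10775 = -0.61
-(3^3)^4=-531441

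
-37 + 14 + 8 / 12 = -67 / 3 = -22.33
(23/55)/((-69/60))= -4/11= -0.36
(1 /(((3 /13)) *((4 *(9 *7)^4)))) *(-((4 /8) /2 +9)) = -481 /756142128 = -0.00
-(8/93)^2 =-64/8649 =-0.01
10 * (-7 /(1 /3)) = -210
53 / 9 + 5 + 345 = 3203 / 9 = 355.89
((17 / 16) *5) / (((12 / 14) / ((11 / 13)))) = 6545 / 1248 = 5.24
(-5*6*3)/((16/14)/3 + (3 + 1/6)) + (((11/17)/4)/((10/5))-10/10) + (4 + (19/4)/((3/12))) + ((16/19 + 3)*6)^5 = 326659663196147685/50175670136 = 6510319.89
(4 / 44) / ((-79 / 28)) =-28 / 869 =-0.03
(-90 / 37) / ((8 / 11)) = -495 / 148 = -3.34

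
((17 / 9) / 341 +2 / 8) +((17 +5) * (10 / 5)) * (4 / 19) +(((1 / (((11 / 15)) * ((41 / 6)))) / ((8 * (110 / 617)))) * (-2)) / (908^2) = 825536374797803 / 86727877828416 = 9.52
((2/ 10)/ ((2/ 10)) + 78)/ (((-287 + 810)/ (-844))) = -66676/ 523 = -127.49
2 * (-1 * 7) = -14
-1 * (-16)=16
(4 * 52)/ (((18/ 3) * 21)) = 1.65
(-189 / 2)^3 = -6751269 / 8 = -843908.62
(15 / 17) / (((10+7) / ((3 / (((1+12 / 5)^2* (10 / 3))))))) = 675 / 167042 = 0.00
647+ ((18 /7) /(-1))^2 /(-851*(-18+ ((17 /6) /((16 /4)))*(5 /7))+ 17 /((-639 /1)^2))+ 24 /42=1543105523814207 /2382910050325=647.57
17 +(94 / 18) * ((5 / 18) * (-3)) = 683 / 54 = 12.65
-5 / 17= -0.29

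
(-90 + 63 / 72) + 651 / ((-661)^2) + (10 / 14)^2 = -15177069585 / 171273032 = -88.61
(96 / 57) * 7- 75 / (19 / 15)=-901 / 19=-47.42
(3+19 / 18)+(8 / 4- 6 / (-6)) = 127 / 18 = 7.06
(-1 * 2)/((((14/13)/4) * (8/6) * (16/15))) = -585/112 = -5.22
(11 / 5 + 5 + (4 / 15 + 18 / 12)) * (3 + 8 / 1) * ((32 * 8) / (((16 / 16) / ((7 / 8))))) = 331408 / 15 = 22093.87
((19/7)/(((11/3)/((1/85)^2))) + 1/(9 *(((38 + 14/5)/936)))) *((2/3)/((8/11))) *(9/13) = 4254421/2629900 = 1.62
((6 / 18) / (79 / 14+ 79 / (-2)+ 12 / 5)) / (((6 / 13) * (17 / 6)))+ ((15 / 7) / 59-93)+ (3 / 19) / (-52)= -2130246387181 / 22912078644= -92.97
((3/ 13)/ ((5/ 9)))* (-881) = -23787/ 65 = -365.95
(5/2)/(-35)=-1/14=-0.07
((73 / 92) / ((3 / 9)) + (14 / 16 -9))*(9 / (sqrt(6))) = -3171*sqrt(6) / 368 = -21.11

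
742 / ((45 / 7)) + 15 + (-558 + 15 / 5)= -19106 / 45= -424.58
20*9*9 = 1620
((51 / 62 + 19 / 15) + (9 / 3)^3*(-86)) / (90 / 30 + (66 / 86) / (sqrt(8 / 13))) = -15956995732 / 18440505 + 1020505541*sqrt(26) / 18440505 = -583.14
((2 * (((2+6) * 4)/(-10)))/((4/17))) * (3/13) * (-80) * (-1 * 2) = -13056/13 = -1004.31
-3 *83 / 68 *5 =-1245 / 68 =-18.31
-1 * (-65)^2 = -4225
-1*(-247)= 247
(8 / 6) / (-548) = -1 / 411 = -0.00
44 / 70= 22 / 35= 0.63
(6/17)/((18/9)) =0.18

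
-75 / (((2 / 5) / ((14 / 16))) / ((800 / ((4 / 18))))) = -590625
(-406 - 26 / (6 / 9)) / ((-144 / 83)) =256.49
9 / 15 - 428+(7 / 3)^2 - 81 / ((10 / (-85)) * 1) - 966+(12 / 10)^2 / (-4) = -314917 / 450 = -699.82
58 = 58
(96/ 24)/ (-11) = -4/ 11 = -0.36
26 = 26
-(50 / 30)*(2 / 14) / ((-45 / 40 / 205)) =8200 / 189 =43.39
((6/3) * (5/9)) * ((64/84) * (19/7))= 3040/1323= 2.30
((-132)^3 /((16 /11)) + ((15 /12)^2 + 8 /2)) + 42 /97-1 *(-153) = -2453819095 /1552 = -1581069.00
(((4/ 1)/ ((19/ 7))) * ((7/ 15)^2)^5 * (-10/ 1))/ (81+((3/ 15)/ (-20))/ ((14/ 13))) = -885842380864/ 9938467991953125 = -0.00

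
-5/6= -0.83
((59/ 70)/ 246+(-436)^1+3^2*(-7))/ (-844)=8592721/ 14533680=0.59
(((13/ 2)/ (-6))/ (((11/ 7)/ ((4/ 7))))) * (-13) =169/ 33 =5.12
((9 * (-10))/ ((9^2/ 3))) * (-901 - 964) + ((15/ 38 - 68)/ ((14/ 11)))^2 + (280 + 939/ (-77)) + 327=12852939439/ 1334256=9633.04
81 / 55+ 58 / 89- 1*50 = -234351 / 4895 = -47.88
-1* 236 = -236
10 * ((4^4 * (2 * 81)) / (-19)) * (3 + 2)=-2073600 / 19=-109136.84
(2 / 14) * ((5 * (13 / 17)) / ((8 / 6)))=195 / 476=0.41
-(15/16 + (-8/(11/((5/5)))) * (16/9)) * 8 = 563/198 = 2.84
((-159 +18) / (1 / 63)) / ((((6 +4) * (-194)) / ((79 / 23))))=701757 / 44620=15.73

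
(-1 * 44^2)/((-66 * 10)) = 44/15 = 2.93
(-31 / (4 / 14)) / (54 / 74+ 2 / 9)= -72261 / 634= -113.98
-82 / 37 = -2.22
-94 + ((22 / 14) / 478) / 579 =-182109385 / 1937334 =-94.00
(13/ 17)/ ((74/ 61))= 793/ 1258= 0.63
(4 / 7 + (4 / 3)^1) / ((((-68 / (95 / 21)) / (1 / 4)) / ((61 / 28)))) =-28975 / 419832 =-0.07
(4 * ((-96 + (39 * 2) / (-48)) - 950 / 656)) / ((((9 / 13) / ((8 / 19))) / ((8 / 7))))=-275.45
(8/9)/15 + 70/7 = 1358/135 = 10.06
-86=-86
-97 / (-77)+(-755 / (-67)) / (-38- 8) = 240819 / 237314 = 1.01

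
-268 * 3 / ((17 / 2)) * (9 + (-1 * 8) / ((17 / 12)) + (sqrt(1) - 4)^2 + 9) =-583704 / 289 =-2019.74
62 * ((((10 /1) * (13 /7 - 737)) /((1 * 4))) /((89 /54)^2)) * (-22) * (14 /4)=3229993.67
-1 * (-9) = 9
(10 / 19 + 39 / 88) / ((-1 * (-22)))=1621 / 36784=0.04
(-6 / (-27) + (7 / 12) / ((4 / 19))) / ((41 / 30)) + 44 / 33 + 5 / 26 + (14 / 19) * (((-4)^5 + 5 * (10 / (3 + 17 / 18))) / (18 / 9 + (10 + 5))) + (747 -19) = 201796099079 / 293358936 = 687.88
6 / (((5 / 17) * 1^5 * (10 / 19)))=969 / 25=38.76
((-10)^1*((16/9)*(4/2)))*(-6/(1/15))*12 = 38400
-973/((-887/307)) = 298711/887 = 336.77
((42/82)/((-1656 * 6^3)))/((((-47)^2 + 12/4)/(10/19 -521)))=9889/29350626048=0.00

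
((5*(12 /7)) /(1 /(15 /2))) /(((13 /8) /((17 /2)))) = 30600 /91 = 336.26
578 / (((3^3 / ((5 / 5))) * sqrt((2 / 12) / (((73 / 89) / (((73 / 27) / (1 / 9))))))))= 578 * sqrt(178) / 801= 9.63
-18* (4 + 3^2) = -234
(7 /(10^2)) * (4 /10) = 0.03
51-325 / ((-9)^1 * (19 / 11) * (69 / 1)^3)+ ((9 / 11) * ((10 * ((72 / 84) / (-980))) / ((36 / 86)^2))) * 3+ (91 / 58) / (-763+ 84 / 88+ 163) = 238905068096922751 / 4695929241088932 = 50.87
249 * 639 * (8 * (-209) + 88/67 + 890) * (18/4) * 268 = -149804279388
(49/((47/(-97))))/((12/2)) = -16.85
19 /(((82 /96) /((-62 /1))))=-56544 /41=-1379.12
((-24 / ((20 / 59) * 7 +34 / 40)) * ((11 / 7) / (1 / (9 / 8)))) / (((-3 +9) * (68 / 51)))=-87615 / 53242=-1.65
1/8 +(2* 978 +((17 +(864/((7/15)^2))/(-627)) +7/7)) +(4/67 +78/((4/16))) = 12514537395/5489176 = 2279.86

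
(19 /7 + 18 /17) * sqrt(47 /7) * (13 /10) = 5837 * sqrt(329) /8330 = 12.71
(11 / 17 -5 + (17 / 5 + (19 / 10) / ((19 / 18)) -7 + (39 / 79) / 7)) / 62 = -142952 / 1457155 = -0.10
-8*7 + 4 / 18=-55.78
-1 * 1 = -1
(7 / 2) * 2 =7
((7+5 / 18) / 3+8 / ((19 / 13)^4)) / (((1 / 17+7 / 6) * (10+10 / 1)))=499976851 / 2932222500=0.17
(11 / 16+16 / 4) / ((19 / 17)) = 1275 / 304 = 4.19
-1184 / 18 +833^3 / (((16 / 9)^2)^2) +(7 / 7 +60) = 34130882332265 / 589824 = 57866214.89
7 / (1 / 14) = 98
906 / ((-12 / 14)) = -1057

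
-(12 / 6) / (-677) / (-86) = -0.00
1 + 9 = 10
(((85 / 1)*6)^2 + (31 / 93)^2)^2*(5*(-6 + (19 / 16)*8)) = 191793612213035 / 162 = 1183911186500.22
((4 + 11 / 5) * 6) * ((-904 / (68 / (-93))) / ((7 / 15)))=11728044 / 119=98554.99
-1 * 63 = -63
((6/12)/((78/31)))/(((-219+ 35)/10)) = -0.01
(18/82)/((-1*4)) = -9/164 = -0.05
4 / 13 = 0.31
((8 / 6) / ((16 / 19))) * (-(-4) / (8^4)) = 19 / 12288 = 0.00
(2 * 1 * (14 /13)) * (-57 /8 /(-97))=399 /2522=0.16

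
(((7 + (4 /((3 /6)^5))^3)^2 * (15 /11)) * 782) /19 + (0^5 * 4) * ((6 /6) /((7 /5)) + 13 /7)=51589429970126130 /209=246839377847493.44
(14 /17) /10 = 7 /85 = 0.08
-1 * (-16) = 16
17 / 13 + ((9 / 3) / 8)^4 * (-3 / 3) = 68579 / 53248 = 1.29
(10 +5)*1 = 15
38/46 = 0.83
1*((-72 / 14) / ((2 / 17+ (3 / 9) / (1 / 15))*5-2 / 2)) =-306 / 1463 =-0.21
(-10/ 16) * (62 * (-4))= 155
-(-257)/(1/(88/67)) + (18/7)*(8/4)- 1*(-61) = 189333/469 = 403.70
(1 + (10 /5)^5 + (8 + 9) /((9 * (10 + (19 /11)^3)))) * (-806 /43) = -4846332920 /7805403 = -620.89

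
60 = 60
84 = 84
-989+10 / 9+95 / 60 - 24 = -36371 / 36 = -1010.31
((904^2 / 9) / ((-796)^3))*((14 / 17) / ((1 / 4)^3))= -0.01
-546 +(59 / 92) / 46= -2310613 / 4232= -545.99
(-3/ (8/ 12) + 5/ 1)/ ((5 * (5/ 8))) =4/ 25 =0.16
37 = 37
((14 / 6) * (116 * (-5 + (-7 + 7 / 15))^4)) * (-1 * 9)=-727344973292 / 16875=-43101924.34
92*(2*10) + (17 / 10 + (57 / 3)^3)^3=322927693084543 / 1000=322927693084.54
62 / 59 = 1.05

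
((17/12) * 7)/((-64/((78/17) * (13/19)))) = -1183/2432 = -0.49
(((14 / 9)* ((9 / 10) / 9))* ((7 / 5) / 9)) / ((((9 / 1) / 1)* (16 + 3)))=49 / 346275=0.00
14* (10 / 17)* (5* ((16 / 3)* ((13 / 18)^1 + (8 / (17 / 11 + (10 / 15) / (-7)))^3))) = 25555882090144 / 690251085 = 37024.04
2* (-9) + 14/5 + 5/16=-1191/80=-14.89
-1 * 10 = -10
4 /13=0.31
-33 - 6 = -39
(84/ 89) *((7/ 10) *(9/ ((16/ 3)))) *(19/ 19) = 3969/ 3560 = 1.11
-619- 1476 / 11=-8285 / 11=-753.18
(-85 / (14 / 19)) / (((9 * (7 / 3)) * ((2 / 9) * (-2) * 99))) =1615 / 12936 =0.12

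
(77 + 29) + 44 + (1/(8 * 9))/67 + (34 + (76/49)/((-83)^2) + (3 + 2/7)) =304975687057/1628394264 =187.29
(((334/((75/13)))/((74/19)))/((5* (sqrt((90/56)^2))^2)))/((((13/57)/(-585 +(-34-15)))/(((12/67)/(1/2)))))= -239728120576/209165625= -1146.12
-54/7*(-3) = 162/7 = 23.14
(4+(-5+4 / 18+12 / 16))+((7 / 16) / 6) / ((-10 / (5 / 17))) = -293 / 9792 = -0.03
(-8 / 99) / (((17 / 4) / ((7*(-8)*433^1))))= 775936 / 1683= 461.04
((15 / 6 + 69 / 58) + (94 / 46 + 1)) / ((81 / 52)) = 25948 / 6003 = 4.32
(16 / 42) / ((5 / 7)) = 8 / 15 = 0.53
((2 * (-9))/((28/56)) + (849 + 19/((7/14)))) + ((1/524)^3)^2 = 17616404831367704577/20700828238974976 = 851.00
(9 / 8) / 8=9 / 64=0.14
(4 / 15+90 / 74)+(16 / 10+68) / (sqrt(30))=823 / 555+58 * sqrt(30) / 25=14.19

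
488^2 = 238144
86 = 86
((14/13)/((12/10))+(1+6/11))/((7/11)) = 1048/273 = 3.84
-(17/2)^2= -72.25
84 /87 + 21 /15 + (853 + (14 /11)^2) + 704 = 27387488 /17545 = 1560.99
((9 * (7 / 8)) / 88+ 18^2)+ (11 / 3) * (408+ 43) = 4177021 / 2112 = 1977.76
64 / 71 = 0.90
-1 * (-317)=317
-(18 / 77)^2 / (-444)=27 / 219373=0.00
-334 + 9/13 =-4333/13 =-333.31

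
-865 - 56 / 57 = -49361 / 57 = -865.98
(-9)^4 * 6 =39366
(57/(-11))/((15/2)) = -0.69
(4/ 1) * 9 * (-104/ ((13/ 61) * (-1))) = 17568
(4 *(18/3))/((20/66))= 396/5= 79.20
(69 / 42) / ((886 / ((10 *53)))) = 6095 / 6202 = 0.98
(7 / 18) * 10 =35 / 9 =3.89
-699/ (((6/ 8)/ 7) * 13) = -6524/ 13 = -501.85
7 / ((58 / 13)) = 91 / 58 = 1.57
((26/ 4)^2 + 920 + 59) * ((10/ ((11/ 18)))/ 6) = 61275/ 22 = 2785.23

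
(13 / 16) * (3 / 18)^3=13 / 3456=0.00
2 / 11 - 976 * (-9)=96626 / 11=8784.18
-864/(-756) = 8/7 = 1.14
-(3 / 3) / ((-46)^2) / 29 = -0.00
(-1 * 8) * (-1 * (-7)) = -56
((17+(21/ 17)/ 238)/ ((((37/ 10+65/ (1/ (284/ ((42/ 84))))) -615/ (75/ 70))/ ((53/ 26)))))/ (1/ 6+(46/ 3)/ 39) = 23442165/ 13761632923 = 0.00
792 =792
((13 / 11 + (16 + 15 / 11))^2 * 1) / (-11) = -41616 / 1331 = -31.27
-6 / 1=-6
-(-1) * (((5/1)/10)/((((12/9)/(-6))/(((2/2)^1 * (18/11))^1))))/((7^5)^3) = -81/104446353218746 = -0.00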